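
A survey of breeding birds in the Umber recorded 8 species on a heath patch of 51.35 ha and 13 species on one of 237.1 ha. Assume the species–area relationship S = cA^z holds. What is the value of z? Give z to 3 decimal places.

0.317

Taking logs: ln S = ln c + z ln A, so z = (ln S₂ − ln S₁)/(ln A₂ − ln A₁).
z = ln(13/8) / ln(237.1/51.35) = ln(1.625) / ln(4.617) = 0.4855 / 1.5298 = 0.3174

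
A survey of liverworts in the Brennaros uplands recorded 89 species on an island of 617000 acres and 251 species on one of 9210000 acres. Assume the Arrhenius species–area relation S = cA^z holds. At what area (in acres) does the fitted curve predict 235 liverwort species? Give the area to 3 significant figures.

z = ln(251/89) / ln(9210000/617000) = 1.0368 / 2.7032 = 0.3836
c = 89 / 617000^0.3836 = 89 / 166.3 = 0.5352
A = (235/0.5352)^(1/0.3836) ⇒ ln A = ln(439.1)/0.3836 = 15.8641
A = e^15.8641 ≈ 7756732 acres

7760000 acres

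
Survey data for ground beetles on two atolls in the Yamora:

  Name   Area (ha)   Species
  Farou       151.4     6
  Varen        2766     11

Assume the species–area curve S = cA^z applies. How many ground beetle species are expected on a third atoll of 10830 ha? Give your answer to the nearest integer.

15

z = ln(11/6) / ln(2766/151.4) = 0.6061 / 2.9052 = 0.2086
c = 6 / 151.4^0.2086 = 6 / 2.85 = 2.105
S₃ = 2.105 × 10830^0.2086 = 2.105 × 6.947 ≈ 14.62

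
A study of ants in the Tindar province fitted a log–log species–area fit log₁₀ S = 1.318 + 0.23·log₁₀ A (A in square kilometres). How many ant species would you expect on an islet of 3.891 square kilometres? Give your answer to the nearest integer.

28

S = 20.8 × 3.891^0.23 = 20.8 × 1.367 ≈ 28.43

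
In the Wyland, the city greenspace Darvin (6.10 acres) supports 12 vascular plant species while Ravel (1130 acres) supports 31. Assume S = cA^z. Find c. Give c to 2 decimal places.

z = ln(S₂/S₁) / ln(A₂/A₁) = ln(31/12) / ln(1130/6.1) = 0.9491 / 5.2217 = 0.1818
c = S₁ / A₁^z = 12 / 6.1^0.1818 = 12 / 1.389 = 8.639

8.64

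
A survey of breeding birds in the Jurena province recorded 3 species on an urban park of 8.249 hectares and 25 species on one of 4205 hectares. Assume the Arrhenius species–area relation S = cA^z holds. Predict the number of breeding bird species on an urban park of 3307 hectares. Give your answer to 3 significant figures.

z = ln(25/3) / ln(4205/8.249) = 2.1203 / 6.2339 = 0.3401
c = 3 / 8.249^0.3401 = 3 / 2.05 = 1.464
S₃ = 1.464 × 3307^0.3401 = 1.464 × 15.74 ≈ 23.04

23.0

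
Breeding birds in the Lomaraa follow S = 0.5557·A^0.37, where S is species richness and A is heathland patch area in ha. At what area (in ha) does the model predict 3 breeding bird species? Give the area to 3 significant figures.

95.3 ha

3 = 0.5557 × A^0.37  ⇒  A^0.37 = 3/0.5557 = 5.399
ln A = ln(5.399) / 0.37 = 1.6861 / 0.37 = 4.5571
A = e^4.5571 ≈ 95.31 ha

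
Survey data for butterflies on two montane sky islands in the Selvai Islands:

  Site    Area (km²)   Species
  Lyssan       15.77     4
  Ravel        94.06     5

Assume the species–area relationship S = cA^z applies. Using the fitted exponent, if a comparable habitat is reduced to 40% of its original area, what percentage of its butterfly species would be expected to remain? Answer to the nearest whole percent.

89%

z = ln(5/4) / ln(94.06/15.77) = 0.2231 / 1.7858 = 0.1250
S_new/S_old = (A_new/A_old)^z = 0.4^0.1250 = exp(0.1250 × -0.9163) = 0.8918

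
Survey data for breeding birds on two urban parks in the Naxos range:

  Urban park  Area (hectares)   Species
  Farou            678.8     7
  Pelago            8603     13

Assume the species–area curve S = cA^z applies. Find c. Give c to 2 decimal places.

z = ln(S₂/S₁) / ln(A₂/A₁) = ln(13/7) / ln(8603/678.8) = 0.6190 / 2.5395 = 0.2438
c = S₁ / A₁^z = 7 / 678.8^0.2438 = 7 / 4.901 = 1.428

1.43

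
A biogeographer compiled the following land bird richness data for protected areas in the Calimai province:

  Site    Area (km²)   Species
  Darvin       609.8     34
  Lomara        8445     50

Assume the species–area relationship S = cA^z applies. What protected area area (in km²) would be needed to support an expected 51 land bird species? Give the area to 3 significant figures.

z = ln(50/34) / ln(8445/609.8) = 0.3857 / 2.6282 = 0.1467
c = 34 / 609.8^0.1467 = 34 / 2.563 = 13.27
A = (51/13.27)^(1/0.1467) ⇒ ln A = ln(3.844)/0.1467 = 9.1763
A = e^9.1763 ≈ 9665 km²

9670 km²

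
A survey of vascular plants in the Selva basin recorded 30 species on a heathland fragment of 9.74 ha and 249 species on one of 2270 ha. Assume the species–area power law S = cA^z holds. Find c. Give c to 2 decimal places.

12.40

z = ln(S₂/S₁) / ln(A₂/A₁) = ln(249/30) / ln(2270/9.74) = 2.1163 / 5.4513 = 0.3882
c = S₁ / A₁^z = 30 / 9.74^0.3882 = 30 / 2.42 = 12.4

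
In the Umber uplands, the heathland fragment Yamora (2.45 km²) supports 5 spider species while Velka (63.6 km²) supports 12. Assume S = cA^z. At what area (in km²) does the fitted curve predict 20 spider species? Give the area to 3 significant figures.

425 km²

z = ln(12/5) / ln(63.6/2.45) = 0.8755 / 3.2565 = 0.2688
c = 5 / 2.45^0.2688 = 5 / 1.272 = 3.93
A = (20/3.93)^(1/0.2688) ⇒ ln A = ln(5.09)/0.2688 = 6.0528
A = e^6.0528 ≈ 425.3 km²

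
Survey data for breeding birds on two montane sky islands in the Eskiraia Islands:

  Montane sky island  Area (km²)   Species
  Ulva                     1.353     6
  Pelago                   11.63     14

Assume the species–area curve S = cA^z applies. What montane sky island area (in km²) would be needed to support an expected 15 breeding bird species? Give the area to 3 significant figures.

z = ln(14/6) / ln(11.63/1.353) = 0.8473 / 2.1513 = 0.3939
c = 6 / 1.353^0.3939 = 6 / 1.126 = 5.326
A = (15/5.326)^(1/0.3939) ⇒ ln A = ln(2.816)/0.3939 = 2.6288
A = e^2.6288 ≈ 13.86 km²

13.9 km²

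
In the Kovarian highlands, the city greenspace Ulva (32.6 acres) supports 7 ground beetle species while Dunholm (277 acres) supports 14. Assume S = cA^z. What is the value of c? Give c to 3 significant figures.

2.26

z = ln(S₂/S₁) / ln(A₂/A₁) = ln(14/7) / ln(277/32.6) = 0.6931 / 2.1397 = 0.3239
c = S₁ / A₁^z = 7 / 32.6^0.3239 = 7 / 3.092 = 2.264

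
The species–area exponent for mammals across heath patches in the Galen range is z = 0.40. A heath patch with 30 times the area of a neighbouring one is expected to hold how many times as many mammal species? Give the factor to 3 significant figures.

S₂/S₁ = (A₂/A₁)^z = 30^0.4
ln(S₂/S₁) = 0.4 × ln 30 = 0.4 × 3.4012 = 1.3605
S₂/S₁ = e^1.3605 ≈ 3.898

3.90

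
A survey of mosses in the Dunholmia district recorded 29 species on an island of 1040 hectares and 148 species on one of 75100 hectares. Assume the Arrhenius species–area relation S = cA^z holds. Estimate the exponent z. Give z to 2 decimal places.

0.38

Taking logs: ln S = ln c + z ln A, so z = (ln S₂ − ln S₁)/(ln A₂ − ln A₁).
z = ln(148/29) / ln(75100/1040) = ln(5.103) / ln(72.21) = 1.6299 / 4.2796 = 0.3809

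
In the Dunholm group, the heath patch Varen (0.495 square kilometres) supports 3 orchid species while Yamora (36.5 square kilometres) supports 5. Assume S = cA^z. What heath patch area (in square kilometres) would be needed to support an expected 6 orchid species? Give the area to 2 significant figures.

170 square kilometres

z = ln(5/3) / ln(36.5/0.495) = 0.5108 / 4.3005 = 0.1188
c = 3 / 0.495^0.1188 = 3 / 0.9199 = 3.261
A = (6/3.261)^(1/0.1188) ⇒ ln A = ln(1.84)/0.1188 = 5.1322
A = e^5.1322 ≈ 169.4 square kilometres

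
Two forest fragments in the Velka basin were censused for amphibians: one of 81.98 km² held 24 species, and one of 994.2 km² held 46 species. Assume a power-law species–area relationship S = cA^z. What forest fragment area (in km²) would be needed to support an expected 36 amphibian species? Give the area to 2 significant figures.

z = ln(46/24) / ln(994.2/81.98) = 0.6506 / 2.4955 = 0.2607
c = 24 / 81.98^0.2607 = 24 / 3.154 = 7.608
A = (36/7.608)^(1/0.2607) ⇒ ln A = ln(4.732)/0.2607 = 5.9617
A = e^5.9617 ≈ 388.3 km²

390 km²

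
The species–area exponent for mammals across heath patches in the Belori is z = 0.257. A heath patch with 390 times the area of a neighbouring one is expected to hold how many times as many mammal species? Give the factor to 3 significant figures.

4.63

S₂/S₁ = (A₂/A₁)^z = 390^0.257
ln(S₂/S₁) = 0.257 × ln 390 = 0.257 × 5.9661 = 1.5333
S₂/S₁ = e^1.5333 ≈ 4.633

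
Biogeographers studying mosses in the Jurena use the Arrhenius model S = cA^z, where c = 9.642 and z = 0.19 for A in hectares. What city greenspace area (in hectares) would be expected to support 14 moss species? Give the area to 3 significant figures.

14 = 9.642 × A^0.19  ⇒  A^0.19 = 14/9.642 = 1.452
ln A = ln(1.452) / 0.19 = 0.3729 / 0.19 = 1.9628
A = e^1.9628 ≈ 7.119 hectares

7.12 hectares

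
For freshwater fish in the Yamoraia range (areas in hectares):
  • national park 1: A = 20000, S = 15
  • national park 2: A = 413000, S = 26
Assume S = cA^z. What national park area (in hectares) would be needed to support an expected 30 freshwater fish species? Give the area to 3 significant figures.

z = ln(26/15) / ln(413000/20000) = 0.5500 / 3.0277 = 0.1817
c = 15 / 20000^0.1817 = 15 / 6.045 = 2.482
A = (30/2.482)^(1/0.1817) ⇒ ln A = ln(12.09)/0.1817 = 13.7189
A = e^13.7189 ≈ 907907 hectares

908000 hectares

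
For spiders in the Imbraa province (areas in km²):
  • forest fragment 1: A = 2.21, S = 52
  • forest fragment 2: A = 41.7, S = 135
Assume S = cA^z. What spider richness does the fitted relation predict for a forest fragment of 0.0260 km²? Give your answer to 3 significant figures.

12.3

z = ln(135/52) / ln(41.7/2.21) = 0.9540 / 2.9375 = 0.3248
c = 52 / 2.21^0.3248 = 52 / 1.294 = 40.19
S₃ = 40.19 × 0.026^0.3248 = 40.19 × 0.3056 ≈ 12.29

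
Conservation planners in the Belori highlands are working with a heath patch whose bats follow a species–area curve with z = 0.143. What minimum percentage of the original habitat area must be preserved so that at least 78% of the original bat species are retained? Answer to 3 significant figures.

17.6%

Need (A_new/A_old)^0.143 = 0.78, so A_new/A_old = 0.78^(1/0.143) = 0.78^6.993
ln(A_new/A_old) = ln 0.78 / 0.143 = -0.2485 / 0.143 = -1.7375
A_new/A_old = e^-1.7375 ≈ 0.176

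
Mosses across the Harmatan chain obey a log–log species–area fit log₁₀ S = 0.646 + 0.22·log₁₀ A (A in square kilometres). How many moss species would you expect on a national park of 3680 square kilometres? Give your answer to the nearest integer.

27

S = 4.426 × 3680^0.22
ln S = ln 4.426 + 0.22 × ln 3680 = 1.4875 + 0.22 × 8.2107 = 3.2938
S = e^3.2938 ≈ 26.95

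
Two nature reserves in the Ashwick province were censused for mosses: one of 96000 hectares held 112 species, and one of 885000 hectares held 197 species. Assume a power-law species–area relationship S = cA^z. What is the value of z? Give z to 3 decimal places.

Taking logs: ln S = ln c + z ln A, so z = (ln S₂ − ln S₁)/(ln A₂ − ln A₁).
z = ln(197/112) / ln(885000/96000) = ln(1.759) / ln(9.219) = 0.5647 / 2.2212 = 0.2542

0.254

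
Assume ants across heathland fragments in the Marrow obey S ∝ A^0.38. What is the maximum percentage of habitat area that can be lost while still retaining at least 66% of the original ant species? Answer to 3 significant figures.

66.5%

Need (A_new/A_old)^0.38 = 0.66, so A_new/A_old = 0.66^(1/0.38) = 0.66^2.632
ln(A_new/A_old) = ln 0.66 / 0.38 = -0.4155 / 0.38 = -1.0935
A_new/A_old = e^-1.0935 ≈ 0.3351
Fraction that can be lost = 1 − 0.3351 = 0.6649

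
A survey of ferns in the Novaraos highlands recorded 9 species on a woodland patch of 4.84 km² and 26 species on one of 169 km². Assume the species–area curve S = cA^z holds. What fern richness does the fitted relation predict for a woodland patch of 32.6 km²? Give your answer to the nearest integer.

16

z = ln(26/9) / ln(169/4.84) = 1.0609 / 3.5530 = 0.2986
c = 9 / 4.84^0.2986 = 9 / 1.601 = 5.62
S₃ = 5.62 × 32.6^0.2986 = 5.62 × 2.83 ≈ 15.91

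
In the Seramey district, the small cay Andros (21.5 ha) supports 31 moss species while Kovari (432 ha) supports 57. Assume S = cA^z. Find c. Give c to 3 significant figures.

16.6

z = ln(S₂/S₁) / ln(A₂/A₁) = ln(57/31) / ln(432/21.5) = 0.6091 / 3.0004 = 0.2030
c = S₁ / A₁^z = 31 / 21.5^0.2030 = 31 / 1.864 = 16.63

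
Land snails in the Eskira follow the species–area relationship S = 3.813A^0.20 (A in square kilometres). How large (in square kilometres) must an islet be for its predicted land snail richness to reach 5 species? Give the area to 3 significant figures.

5 = 3.813 × A^0.2  ⇒  A^0.2 = 5/3.813 = 1.311
ln A = ln(1.311) / 0.2 = 0.2710 / 0.2 = 1.3551
A = e^1.3551 ≈ 3.877 square kilometres

3.88 square kilometres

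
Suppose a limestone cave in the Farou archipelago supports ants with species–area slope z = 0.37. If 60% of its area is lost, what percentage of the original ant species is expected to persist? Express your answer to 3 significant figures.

71.2%

S_new/S_old = (A_new/A_old)^z = 0.4^0.37
= exp(0.37 × ln 0.4) = exp(0.37 × -0.9163) = exp(-0.3390) ≈ 0.7125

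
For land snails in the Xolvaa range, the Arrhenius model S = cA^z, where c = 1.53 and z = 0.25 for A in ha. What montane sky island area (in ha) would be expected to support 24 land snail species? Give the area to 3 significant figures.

24 = 1.53 × A^0.25  ⇒  A^0.25 = 24/1.53 = 15.69
ln A = ln(15.69) / 0.25 = 2.7528 / 0.25 = 11.0111
A = e^11.0111 ≈ 60545 ha

60500 ha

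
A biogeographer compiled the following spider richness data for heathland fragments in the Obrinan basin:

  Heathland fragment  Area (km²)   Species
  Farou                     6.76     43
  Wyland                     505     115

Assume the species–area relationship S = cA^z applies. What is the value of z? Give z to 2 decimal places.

Taking logs: ln S = ln c + z ln A, so z = (ln S₂ − ln S₁)/(ln A₂ − ln A₁).
z = ln(115/43) / ln(505/6.76) = ln(2.674) / ln(74.7) = 0.9837 / 4.3135 = 0.2281

0.23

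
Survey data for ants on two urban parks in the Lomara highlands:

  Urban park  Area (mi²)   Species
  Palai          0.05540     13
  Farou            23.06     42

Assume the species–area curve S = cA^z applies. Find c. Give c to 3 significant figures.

z = ln(S₂/S₁) / ln(A₂/A₁) = ln(42/13) / ln(23.06/0.0554) = 1.1727 / 6.0313 = 0.1944
c = S₁ / A₁^z = 13 / 0.0554^0.1944 = 13 / 0.5698 = 22.82

22.8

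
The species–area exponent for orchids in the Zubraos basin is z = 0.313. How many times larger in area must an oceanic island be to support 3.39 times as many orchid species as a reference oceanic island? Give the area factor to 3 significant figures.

49.4

(A₂/A₁)^0.313 = 3.39, so A₂/A₁ = 3.39^(1/0.313) = 3.39^3.195
ln(A₂/A₁) = ln 3.39 / 0.313 = 1.2208 / 0.313 = 3.9004
A₂/A₁ = e^3.9004 ≈ 49.42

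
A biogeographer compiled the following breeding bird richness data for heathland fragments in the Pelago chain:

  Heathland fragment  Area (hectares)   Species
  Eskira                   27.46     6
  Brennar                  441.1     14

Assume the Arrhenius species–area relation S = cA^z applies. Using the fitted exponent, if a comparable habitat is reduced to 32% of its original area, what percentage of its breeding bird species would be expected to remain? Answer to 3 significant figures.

z = ln(14/6) / ln(441.1/27.46) = 0.8473 / 2.7765 = 0.3052
S_new/S_old = (A_new/A_old)^z = 0.32^0.3052 = exp(0.3052 × -1.1394) = 0.7063

70.6%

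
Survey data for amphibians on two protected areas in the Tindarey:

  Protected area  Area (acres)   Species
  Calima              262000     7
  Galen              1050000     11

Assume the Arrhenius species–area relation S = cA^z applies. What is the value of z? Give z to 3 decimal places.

Taking logs: ln S = ln c + z ln A, so z = (ln S₂ − ln S₁)/(ln A₂ − ln A₁).
z = ln(11/7) / ln(1050000/262000) = ln(1.571) / ln(4.008) = 0.4520 / 1.3882 = 0.3256

0.326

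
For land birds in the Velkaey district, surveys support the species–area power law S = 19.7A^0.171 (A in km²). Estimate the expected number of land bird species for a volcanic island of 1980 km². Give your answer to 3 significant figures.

S = 19.7 × 1980^0.171
ln S = ln 19.7 + 0.171 × ln 1980 = 2.9806 + 0.171 × 7.5909 = 4.2787
S = e^4.2787 ≈ 72.14

72.1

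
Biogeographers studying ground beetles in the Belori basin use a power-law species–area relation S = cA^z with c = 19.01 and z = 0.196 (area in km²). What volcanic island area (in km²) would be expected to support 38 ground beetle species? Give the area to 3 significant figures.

38 = 19.01 × A^0.196  ⇒  A^0.196 = 38/19.01 = 1.999
ln A = ln(1.999) / 0.196 = 0.6926 / 0.196 = 3.5338
A = e^3.5338 ≈ 34.25 km²

34.3 km²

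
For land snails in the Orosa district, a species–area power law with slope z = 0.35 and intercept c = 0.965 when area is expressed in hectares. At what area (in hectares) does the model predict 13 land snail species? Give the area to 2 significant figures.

13 = 0.965 × A^0.35  ⇒  A^0.35 = 13/0.965 = 13.47
ln A = ln(13.47) / 0.35 = 2.6006 / 0.35 = 7.4302
A = e^7.4302 ≈ 1686 hectares

1700 hectares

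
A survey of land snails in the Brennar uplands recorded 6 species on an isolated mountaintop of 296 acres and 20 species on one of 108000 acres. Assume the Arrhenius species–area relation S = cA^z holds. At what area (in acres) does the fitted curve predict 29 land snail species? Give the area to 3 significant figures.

z = ln(20/6) / ln(108000/296) = 1.2040 / 5.8995 = 0.2041
c = 6 / 296^0.2041 = 6 / 3.194 = 1.878
A = (29/1.878)^(1/0.2041) ⇒ ln A = ln(15.44)/0.2041 = 13.4106
A = e^13.4106 ≈ 667014 acres

667000 acres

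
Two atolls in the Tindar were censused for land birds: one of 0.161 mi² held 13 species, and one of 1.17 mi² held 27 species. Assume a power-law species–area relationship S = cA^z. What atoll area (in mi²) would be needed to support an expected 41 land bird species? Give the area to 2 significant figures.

3.6 mi²

z = ln(27/13) / ln(1.17/0.161) = 0.7309 / 1.9834 = 0.3685
c = 13 / 0.161^0.3685 = 13 / 0.5102 = 25.48
A = (41/25.48)^(1/0.3685) ⇒ ln A = ln(1.609)/0.3685 = 1.2906
A = e^1.2906 ≈ 3.635 mi²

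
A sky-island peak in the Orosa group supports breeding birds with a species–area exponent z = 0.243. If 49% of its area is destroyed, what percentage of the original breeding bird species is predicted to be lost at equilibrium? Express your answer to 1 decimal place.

S_new/S_old = (A_new/A_old)^z = 0.51^0.243
= exp(0.243 × ln 0.51) = exp(0.243 × -0.6733) = exp(-0.1636) ≈ 0.8491
Fraction lost = 1 − 0.8491 = 0.1509

15.1%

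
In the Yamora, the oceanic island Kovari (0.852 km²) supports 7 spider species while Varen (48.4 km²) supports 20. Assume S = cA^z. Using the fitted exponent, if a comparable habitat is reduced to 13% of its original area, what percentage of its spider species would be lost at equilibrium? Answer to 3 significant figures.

z = ln(20/7) / ln(48.4/0.852) = 1.0498 / 4.0397 = 0.2599
S_new/S_old = (A_new/A_old)^z = 0.13^0.2599 = exp(0.2599 × -2.0402) = 0.5885
Fraction lost = 1 − 0.5885 = 0.4115

41.2%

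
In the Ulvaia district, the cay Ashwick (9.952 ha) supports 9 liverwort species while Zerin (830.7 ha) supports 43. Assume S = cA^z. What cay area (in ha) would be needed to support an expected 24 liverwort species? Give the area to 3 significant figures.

z = ln(43/9) / ln(830.7/9.952) = 1.5640 / 4.4245 = 0.3535
c = 9 / 9.952^0.3535 = 9 / 2.253 = 3.995
A = (24/3.995)^(1/0.3535) ⇒ ln A = ln(6.008)/0.3535 = 5.0725
A = e^5.0725 ≈ 159.6 ha

160 ha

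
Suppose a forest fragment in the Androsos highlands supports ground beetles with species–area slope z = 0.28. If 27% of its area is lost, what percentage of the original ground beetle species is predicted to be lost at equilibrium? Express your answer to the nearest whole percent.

S_new/S_old = (A_new/A_old)^z = 0.73^0.28
= exp(0.28 × ln 0.73) = exp(0.28 × -0.3147) = exp(-0.0881) ≈ 0.9157
Fraction lost = 1 − 0.9157 = 0.08435

8%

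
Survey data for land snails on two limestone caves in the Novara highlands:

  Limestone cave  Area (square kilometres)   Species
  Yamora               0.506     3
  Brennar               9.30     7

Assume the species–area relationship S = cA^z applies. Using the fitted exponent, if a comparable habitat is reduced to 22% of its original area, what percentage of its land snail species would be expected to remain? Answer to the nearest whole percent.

64%

z = ln(7/3) / ln(9.3/0.506) = 0.8473 / 2.9112 = 0.2910
S_new/S_old = (A_new/A_old)^z = 0.22^0.2910 = exp(0.2910 × -1.5141) = 0.6436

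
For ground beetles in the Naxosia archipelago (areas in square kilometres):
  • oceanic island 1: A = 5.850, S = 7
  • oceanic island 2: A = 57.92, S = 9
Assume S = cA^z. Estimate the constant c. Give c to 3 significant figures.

z = ln(S₂/S₁) / ln(A₂/A₁) = ln(9/7) / ln(57.92/5.85) = 0.2513 / 2.2926 = 0.1096
c = S₁ / A₁^z = 7 / 5.85^0.1096 = 7 / 1.214 = 5.768

5.77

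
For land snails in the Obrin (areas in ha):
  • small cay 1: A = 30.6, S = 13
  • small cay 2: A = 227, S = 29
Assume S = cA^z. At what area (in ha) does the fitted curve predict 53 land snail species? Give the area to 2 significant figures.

z = ln(29/13) / ln(227/30.6) = 0.8023 / 2.0040 = 0.4004
c = 13 / 30.6^0.4004 = 13 / 3.934 = 3.304
A = (53/3.304)^(1/0.4004) ⇒ ln A = ln(16.04)/0.4004 = 6.9310
A = e^6.9310 ≈ 1024 ha

1000 ha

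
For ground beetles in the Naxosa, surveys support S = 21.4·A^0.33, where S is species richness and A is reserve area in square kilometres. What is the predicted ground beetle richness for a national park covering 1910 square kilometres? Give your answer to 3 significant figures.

259

S = 21.4 × 1910^0.33 = 21.4 × 12.1 ≈ 258.9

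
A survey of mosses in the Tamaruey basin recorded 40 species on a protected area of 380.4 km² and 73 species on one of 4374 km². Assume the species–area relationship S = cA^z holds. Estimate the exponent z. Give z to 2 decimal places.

Taking logs: ln S = ln c + z ln A, so z = (ln S₂ − ln S₁)/(ln A₂ − ln A₁).
z = ln(73/40) / ln(4374/380.4) = ln(1.825) / ln(11.5) = 0.6016 / 2.4422 = 0.2463

0.25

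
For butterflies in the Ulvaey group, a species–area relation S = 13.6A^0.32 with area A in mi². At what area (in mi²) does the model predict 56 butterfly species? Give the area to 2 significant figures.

83 mi²

56 = 13.6 × A^0.32  ⇒  A^0.32 = 56/13.6 = 4.118
ln A = ln(4.118) / 0.32 = 1.4153 / 0.32 = 4.4228
A = e^4.4228 ≈ 83.33 mi²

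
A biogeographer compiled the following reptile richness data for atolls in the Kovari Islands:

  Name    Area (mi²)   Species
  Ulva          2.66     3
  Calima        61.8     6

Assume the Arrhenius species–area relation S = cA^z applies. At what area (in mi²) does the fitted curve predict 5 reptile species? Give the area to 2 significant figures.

27 mi²

z = ln(6/3) / ln(61.8/2.66) = 0.6931 / 3.1456 = 0.2204
c = 3 / 2.66^0.2204 = 3 / 1.241 = 2.418
A = (5/2.418)^(1/0.2204) ⇒ ln A = ln(2.068)/0.2204 = 3.2965
A = e^3.2965 ≈ 27.02 mi²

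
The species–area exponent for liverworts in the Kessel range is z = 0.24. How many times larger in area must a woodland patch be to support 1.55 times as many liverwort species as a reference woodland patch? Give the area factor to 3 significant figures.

(A₂/A₁)^0.24 = 1.55, so A₂/A₁ = 1.55^(1/0.24) = 1.55^4.167
ln(A₂/A₁) = ln 1.55 / 0.24 = 0.4383 / 0.24 = 1.8261
A₂/A₁ = e^1.8261 ≈ 6.209

6.21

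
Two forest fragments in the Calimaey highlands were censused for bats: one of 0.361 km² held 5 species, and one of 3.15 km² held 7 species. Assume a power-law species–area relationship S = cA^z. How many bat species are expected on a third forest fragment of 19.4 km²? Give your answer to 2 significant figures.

9.3

z = ln(7/5) / ln(3.15/0.361) = 0.3365 / 2.1663 = 0.1553
c = 5 / 0.361^0.1553 = 5 / 0.8536 = 5.857
S₃ = 5.857 × 19.4^0.1553 = 5.857 × 1.585 ≈ 9.284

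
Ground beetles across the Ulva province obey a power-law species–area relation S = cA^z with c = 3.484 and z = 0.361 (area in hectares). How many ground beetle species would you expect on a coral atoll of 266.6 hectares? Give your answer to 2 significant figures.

26

S = 3.484 × 266.6^0.361
ln S = ln 3.484 + 0.361 × ln 266.6 = 1.2482 + 0.361 × 5.5857 = 3.2646
S = e^3.2646 ≈ 26.17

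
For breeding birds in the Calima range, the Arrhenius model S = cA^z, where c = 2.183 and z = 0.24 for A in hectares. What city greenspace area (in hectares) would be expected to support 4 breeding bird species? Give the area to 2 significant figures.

12 hectares

4 = 2.183 × A^0.24  ⇒  A^0.24 = 4/2.183 = 1.832
ln A = ln(1.832) / 0.24 = 0.6056 / 0.24 = 2.5233
A = e^2.5233 ≈ 12.47 hectares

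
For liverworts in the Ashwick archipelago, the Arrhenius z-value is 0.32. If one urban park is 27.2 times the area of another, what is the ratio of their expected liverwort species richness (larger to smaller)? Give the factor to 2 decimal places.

2.88

S₂/S₁ = (A₂/A₁)^z = 27.2^0.32
ln(S₂/S₁) = 0.32 × ln 27.2 = 0.32 × 3.3032 = 1.0570
S₂/S₁ = e^1.0570 ≈ 2.878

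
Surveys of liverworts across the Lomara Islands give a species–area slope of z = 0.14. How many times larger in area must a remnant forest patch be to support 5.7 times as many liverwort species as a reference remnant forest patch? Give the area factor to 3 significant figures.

(A₂/A₁)^0.14 = 5.7, so A₂/A₁ = 5.7^(1/0.14) = 5.7^7.143
ln(A₂/A₁) = ln 5.7 / 0.14 = 1.7405 / 0.14 = 12.4319
A₂/A₁ = e^12.4319 ≈ 250672

251000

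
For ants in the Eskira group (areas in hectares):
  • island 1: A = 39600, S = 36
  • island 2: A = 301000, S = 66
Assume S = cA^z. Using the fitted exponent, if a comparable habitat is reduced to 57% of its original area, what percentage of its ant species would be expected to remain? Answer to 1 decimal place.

84.5%

z = ln(66/36) / ln(301000/39600) = 0.6061 / 2.0283 = 0.2988
S_new/S_old = (A_new/A_old)^z = 0.57^0.2988 = exp(0.2988 × -0.5621) = 0.8454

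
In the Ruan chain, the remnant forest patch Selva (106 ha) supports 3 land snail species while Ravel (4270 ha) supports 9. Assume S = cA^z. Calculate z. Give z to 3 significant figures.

0.297

Taking logs: ln S = ln c + z ln A, so z = (ln S₂ − ln S₁)/(ln A₂ − ln A₁).
z = ln(9/3) / ln(4270/106) = ln(3) / ln(40.28) = 1.0986 / 3.6959 = 0.2972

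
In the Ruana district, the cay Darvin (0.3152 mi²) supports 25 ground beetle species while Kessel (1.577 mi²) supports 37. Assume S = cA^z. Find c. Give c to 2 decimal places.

z = ln(S₂/S₁) / ln(A₂/A₁) = ln(37/25) / ln(1.577/0.3152) = 0.3920 / 1.6101 = 0.2435
c = S₁ / A₁^z = 25 / 0.3152^0.2435 = 25 / 0.7549 = 33.12

33.12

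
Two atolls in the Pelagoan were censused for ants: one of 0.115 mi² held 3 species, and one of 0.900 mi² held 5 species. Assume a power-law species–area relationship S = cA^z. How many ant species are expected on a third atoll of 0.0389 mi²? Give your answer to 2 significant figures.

2.3

z = ln(5/3) / ln(0.9/0.115) = 0.5108 / 2.0575 = 0.2483
c = 3 / 0.115^0.2483 = 3 / 0.5845 = 5.133
S₃ = 5.133 × 0.0389^0.2483 = 5.133 × 0.4466 ≈ 2.292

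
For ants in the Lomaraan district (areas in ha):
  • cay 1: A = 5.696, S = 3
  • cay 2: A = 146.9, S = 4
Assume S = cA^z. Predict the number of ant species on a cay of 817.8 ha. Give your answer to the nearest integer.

5

z = ln(4/3) / ln(146.9/5.696) = 0.2877 / 3.2500 = 0.0885
c = 3 / 5.696^0.0885 = 3 / 1.166 = 2.572
S₃ = 2.572 × 817.8^0.0885 = 2.572 × 1.811 ≈ 4.657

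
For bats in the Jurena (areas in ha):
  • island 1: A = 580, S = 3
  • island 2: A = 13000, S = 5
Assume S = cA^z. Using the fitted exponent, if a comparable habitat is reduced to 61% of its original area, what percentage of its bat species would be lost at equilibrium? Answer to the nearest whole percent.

8%

z = ln(5/3) / ln(13000/580) = 0.5108 / 3.1097 = 0.1643
S_new/S_old = (A_new/A_old)^z = 0.61^0.1643 = exp(0.1643 × -0.4943) = 0.922
Fraction lost = 1 − 0.922 = 0.07799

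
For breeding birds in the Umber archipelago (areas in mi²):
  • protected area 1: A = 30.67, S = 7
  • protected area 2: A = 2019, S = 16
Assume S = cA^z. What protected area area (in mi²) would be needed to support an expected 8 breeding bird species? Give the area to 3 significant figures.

60.3 mi²

z = ln(16/7) / ln(2019/30.67) = 0.8267 / 4.1871 = 0.1974
c = 7 / 30.67^0.1974 = 7 / 1.966 = 3.561
A = (8/3.561)^(1/0.1974) ⇒ ln A = ln(2.247)/0.1974 = 4.0996
A = e^4.0996 ≈ 60.32 mi²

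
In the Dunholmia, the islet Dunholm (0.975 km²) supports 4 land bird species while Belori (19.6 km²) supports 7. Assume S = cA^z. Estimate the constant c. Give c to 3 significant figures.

4.02

z = ln(S₂/S₁) / ln(A₂/A₁) = ln(7/4) / ln(19.6/0.975) = 0.5596 / 3.0008 = 0.1865
c = S₁ / A₁^z = 4 / 0.975^0.1865 = 4 / 0.9953 = 4.019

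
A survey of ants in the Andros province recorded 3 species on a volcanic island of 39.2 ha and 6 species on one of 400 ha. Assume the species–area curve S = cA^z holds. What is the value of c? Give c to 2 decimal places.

z = ln(S₂/S₁) / ln(A₂/A₁) = ln(6/3) / ln(400/39.2) = 0.6931 / 2.3228 = 0.2984
c = S₁ / A₁^z = 3 / 39.2^0.2984 = 3 / 2.989 = 1.004

1.00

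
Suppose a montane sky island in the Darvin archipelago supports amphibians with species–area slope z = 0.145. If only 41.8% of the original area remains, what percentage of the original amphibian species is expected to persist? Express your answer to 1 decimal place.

S_new/S_old = (A_new/A_old)^z = 0.418^0.145
= exp(0.145 × ln 0.418) = exp(0.145 × -0.8723) = exp(-0.1265) ≈ 0.8812

88.1%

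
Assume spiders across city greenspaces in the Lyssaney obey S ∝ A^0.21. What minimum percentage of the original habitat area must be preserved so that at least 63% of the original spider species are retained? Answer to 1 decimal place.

Need (A_new/A_old)^0.21 = 0.63, so A_new/A_old = 0.63^(1/0.21) = 0.63^4.762
ln(A_new/A_old) = ln 0.63 / 0.21 = -0.4620 / 0.21 = -2.2002
A_new/A_old = e^-2.2002 ≈ 0.1108

11.1%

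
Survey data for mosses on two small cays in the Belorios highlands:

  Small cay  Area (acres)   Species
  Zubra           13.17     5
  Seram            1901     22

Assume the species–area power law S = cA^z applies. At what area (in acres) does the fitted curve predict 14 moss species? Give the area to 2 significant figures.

420 acres

z = ln(22/5) / ln(1901/13.17) = 1.4816 / 4.9722 = 0.2980
c = 5 / 13.17^0.2980 = 5 / 2.156 = 2.319
A = (14/2.319)^(1/0.2980) ⇒ ln A = ln(6.036)/0.2980 = 6.0333
A = e^6.0333 ≈ 417.1 acres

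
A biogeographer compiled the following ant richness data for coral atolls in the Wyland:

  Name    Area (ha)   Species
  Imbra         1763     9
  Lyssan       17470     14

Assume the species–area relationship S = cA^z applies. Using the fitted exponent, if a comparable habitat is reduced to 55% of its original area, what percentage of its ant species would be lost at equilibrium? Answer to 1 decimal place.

10.9%

z = ln(14/9) / ln(17470/1763) = 0.4418 / 2.2935 = 0.1926
S_new/S_old = (A_new/A_old)^z = 0.55^0.1926 = exp(0.1926 × -0.5978) = 0.8912
Fraction lost = 1 − 0.8912 = 0.1088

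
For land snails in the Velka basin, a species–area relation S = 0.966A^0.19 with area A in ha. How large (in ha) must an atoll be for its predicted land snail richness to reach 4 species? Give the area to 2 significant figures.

4 = 0.966 × A^0.19  ⇒  A^0.19 = 4/0.966 = 4.141
ln A = ln(4.141) / 0.19 = 1.4209 / 0.19 = 7.4783
A = e^7.4783 ≈ 1769 ha

1800 ha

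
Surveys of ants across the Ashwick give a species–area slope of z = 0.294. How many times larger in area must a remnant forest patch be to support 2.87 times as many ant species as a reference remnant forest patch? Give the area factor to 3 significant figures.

(A₂/A₁)^0.294 = 2.87, so A₂/A₁ = 2.87^(1/0.294) = 2.87^3.401
ln(A₂/A₁) = ln 2.87 / 0.294 = 1.0543 / 0.294 = 3.5861
A₂/A₁ = e^3.5861 ≈ 36.09

36.1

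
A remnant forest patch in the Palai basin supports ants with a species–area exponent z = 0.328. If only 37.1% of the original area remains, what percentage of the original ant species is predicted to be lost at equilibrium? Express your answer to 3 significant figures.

S_new/S_old = (A_new/A_old)^z = 0.371^0.328
= exp(0.328 × ln 0.371) = exp(0.328 × -0.9916) = exp(-0.3252) ≈ 0.7224
Fraction lost = 1 − 0.7224 = 0.2776

27.8%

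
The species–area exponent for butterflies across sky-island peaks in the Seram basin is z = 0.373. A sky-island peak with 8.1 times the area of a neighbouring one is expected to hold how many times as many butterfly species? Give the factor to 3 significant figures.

2.18

S₂/S₁ = (A₂/A₁)^z = 8.1^0.373
ln(S₂/S₁) = 0.373 × ln 8.1 = 0.373 × 2.0919 = 0.7803
S₂/S₁ = e^0.7803 ≈ 2.182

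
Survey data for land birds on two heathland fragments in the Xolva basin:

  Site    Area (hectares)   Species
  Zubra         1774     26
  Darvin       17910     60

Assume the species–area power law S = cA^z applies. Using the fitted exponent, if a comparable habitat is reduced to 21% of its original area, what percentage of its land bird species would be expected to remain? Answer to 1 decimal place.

z = ln(60/26) / ln(17910/1774) = 0.8362 / 2.3121 = 0.3617
S_new/S_old = (A_new/A_old)^z = 0.21^0.3617 = exp(0.3617 × -1.5606) = 0.5687

56.9%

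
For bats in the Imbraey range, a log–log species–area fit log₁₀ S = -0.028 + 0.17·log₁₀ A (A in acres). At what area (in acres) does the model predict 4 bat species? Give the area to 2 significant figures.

4 = 0.9376 × A^0.17  ⇒  A^0.17 = 4/0.9376 = 4.266
ln A = ln(4.266) / 0.17 = 1.4508 / 0.17 = 8.5339
A = e^8.5339 ≈ 5084 acres

5100 acres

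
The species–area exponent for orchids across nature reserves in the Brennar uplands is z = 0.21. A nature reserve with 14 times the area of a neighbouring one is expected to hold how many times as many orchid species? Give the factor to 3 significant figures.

S₂/S₁ = (A₂/A₁)^z = 14^0.21
ln(S₂/S₁) = 0.21 × ln 14 = 0.21 × 2.6391 = 0.5542
S₂/S₁ = e^0.5542 ≈ 1.741

1.74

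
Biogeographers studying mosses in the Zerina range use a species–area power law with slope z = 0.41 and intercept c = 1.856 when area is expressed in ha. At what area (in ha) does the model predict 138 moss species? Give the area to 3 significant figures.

36700 ha

138 = 1.856 × A^0.41  ⇒  A^0.41 = 138/1.856 = 74.35
ln A = ln(74.35) / 0.41 = 4.3088 / 0.41 = 10.5093
A = e^10.5093 ≈ 36656 ha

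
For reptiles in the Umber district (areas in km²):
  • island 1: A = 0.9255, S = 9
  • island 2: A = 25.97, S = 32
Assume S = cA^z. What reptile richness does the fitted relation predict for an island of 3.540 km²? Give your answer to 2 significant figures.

z = ln(32/9) / ln(25.97/0.9255) = 1.2685 / 3.3344 = 0.3804
c = 9 / 0.9255^0.3804 = 9 / 0.971 = 9.269
S₃ = 9.269 × 3.54^0.3804 = 9.269 × 1.618 ≈ 14.99

15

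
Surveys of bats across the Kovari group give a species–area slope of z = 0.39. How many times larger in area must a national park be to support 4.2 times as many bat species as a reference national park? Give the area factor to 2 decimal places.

(A₂/A₁)^0.39 = 4.2, so A₂/A₁ = 4.2^(1/0.39) = 4.2^2.564
ln(A₂/A₁) = ln 4.2 / 0.39 = 1.4351 / 0.39 = 3.6797
A₂/A₁ = e^3.6797 ≈ 39.63

39.63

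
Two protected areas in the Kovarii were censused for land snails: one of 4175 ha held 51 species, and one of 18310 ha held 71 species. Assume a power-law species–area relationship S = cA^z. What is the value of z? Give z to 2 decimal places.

0.22

Taking logs: ln S = ln c + z ln A, so z = (ln S₂ − ln S₁)/(ln A₂ − ln A₁).
z = ln(71/51) / ln(18310/4175) = ln(1.392) / ln(4.386) = 0.3309 / 1.4783 = 0.2238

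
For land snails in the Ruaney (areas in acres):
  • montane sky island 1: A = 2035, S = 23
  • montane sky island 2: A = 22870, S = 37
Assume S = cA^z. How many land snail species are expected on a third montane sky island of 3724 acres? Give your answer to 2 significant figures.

26

z = ln(37/23) / ln(22870/2035) = 0.4754 / 2.4193 = 0.1965
c = 23 / 2035^0.1965 = 23 / 4.469 = 5.147
S₃ = 5.147 × 3724^0.1965 = 5.147 × 5.032 ≈ 25.9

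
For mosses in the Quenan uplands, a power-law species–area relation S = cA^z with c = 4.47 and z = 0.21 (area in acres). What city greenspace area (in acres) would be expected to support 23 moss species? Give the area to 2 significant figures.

2400 acres

23 = 4.47 × A^0.21  ⇒  A^0.21 = 23/4.47 = 5.145
ln A = ln(5.145) / 0.21 = 1.6381 / 0.21 = 7.8005
A = e^7.8005 ≈ 2442 acres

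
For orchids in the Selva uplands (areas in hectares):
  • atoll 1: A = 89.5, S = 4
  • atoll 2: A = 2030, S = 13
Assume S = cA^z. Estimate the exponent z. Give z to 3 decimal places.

0.378

Taking logs: ln S = ln c + z ln A, so z = (ln S₂ − ln S₁)/(ln A₂ − ln A₁).
z = ln(13/4) / ln(2030/89.5) = ln(3.25) / ln(22.68) = 1.1787 / 3.1216 = 0.3776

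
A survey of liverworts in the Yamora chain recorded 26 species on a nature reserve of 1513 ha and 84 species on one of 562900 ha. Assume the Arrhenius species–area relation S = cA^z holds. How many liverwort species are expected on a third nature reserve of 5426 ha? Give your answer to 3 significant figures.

z = ln(84/26) / ln(562900/1513) = 1.1727 / 5.9190 = 0.1981
c = 26 / 1513^0.1981 = 26 / 4.266 = 6.095
S₃ = 6.095 × 5426^0.1981 = 6.095 × 5.494 ≈ 33.49

33.5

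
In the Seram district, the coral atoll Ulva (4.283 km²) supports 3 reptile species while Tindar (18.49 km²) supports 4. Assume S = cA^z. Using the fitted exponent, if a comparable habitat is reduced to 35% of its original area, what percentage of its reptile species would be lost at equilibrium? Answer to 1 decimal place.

18.7%

z = ln(4/3) / ln(18.49/4.283) = 0.2877 / 1.4626 = 0.1967
S_new/S_old = (A_new/A_old)^z = 0.35^0.1967 = exp(0.1967 × -1.0498) = 0.8134
Fraction lost = 1 − 0.8134 = 0.1866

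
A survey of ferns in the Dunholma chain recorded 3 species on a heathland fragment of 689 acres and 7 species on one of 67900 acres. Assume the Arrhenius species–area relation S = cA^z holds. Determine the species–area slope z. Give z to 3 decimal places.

0.185

Taking logs: ln S = ln c + z ln A, so z = (ln S₂ − ln S₁)/(ln A₂ − ln A₁).
z = ln(7/3) / ln(67900/689) = ln(2.333) / ln(98.55) = 0.8473 / 4.5906 = 0.1846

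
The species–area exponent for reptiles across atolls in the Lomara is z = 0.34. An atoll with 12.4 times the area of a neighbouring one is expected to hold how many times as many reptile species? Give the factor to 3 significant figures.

2.35

S₂/S₁ = (A₂/A₁)^z = 12.4^0.34
ln(S₂/S₁) = 0.34 × ln 12.4 = 0.34 × 2.5177 = 0.8560
S₂/S₁ = e^0.8560 ≈ 2.354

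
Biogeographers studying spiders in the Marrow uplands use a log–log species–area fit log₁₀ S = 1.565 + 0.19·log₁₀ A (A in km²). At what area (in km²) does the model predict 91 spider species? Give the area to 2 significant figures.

120 km²

91 = 36.73 × A^0.19  ⇒  A^0.19 = 91/36.73 = 2.478
ln A = ln(2.478) / 0.19 = 0.9073 / 0.19 = 4.7753
A = e^4.7753 ≈ 118.6 km²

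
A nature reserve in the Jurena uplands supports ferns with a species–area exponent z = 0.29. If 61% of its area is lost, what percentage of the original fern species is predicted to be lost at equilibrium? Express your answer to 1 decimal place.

23.9%

S_new/S_old = (A_new/A_old)^z = 0.39^0.29
= exp(0.29 × ln 0.39) = exp(0.29 × -0.9416) = exp(-0.2731) ≈ 0.761
Fraction lost = 1 − 0.761 = 0.239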